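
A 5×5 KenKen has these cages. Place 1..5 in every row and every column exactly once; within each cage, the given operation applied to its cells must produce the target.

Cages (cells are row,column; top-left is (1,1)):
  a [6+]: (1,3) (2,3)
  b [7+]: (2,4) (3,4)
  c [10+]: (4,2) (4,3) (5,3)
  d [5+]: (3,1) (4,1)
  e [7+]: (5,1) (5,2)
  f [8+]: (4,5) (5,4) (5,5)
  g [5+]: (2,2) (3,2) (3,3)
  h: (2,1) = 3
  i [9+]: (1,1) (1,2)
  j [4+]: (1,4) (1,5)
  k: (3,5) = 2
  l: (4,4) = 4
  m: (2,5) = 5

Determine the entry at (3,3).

Cage h is given, leaving (2,1) = 3.
M is a freebie; hence (2,5) = 5.
Cage k is a single given cell, so (3,5) = 2.
Cage l is given, so (4,4) = 4.
Cage g has sum 5, which forces (2,2) = 1.
4 is placed in column 4, which forces (2,4) = 2.
The two cells of cage d must have sum 5; hence (3,1) = 4.
Cage g needs sum 5, leaving (3,2) = 3.
Row 3 now contains 2, leaving (3,3) = 1.
The two cells of cage b must have sum 7, leaving (3,4) = 5.
Cage d needs two cells with sum 5, leaving (4,1) = 1.
Row 4 now contains 1, so (4,5) = 3.
Cage f needs sum 8, so (5,5) = 4.
4 is placed in column 1, leaving (1,1) = 5.
Cage i needs two cells with sum 9, leaving (1,2) = 4.
Cage a's pair has sum 6, leaving (1,3) = 2.
Cage j's pair has sum 4, leaving (1,4) = 3.
Column 5 already has 3; hence (1,5) = 1.
2 is placed in row 2, leaving (2,3) = 4.
Column 3 already has 2, leaving (4,3) = 5.
Column 1 already has 5; hence (5,1) = 2.
2 is placed in row 5, which forces (5,2) = 5.
Cage c needs sum 10, leaving (5,3) = 3.
Cage f has sum 8, which forces (5,4) = 1.
Row 4 now contains 5; hence (4,2) = 2.
The full grid is 5 4 2 3 1 / 3 1 4 2 5 / 4 3 1 5 2 / 1 2 5 4 3 / 2 5 3 1 4.

1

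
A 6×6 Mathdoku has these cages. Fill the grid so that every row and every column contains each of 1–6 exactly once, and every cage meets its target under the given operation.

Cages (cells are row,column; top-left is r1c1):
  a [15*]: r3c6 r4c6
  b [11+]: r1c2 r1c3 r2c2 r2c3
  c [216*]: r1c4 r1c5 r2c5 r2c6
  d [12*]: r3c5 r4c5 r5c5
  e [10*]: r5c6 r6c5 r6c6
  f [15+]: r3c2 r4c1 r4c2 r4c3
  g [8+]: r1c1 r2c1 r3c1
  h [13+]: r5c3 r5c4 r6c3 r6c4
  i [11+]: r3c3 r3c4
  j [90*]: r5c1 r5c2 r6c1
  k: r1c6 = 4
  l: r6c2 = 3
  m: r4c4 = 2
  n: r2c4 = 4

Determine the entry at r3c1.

2

Cage k is given, so r1c6 = 4.
N is a freebie; hence r2c4 = 4.
M is a freebie, leaving r4c4 = 2.
L is a freebie, leaving r6c2 = 3.
Cage j needs product 90, which forces r5c1 = 3.
Row 6 needs a 4, and only r6c3 is open for it.
Cage h needs sum 13, which forces r5c3 = 2.
Row 5 needs a 4, and only r5c5 is open for it.
In row 3, 4 can only go at r3c2, so r3c2 = 4.
Cage f has sum 15; hence r4c1 = 4.
The only place for 2 in row 3 is r3c1.
Row 3 needs a 1, and only r3c5 is open for it.
Column 5 now contains 1, which forces r4c5 = 3.
Row 4 now contains 3, leaving r4c6 = 5.
Column 6 already has 5, so r5c6 = 1.
Column 6 already has 1, leaving r6c6 = 2.
Column 6 already has 5, which forces r3c6 = 3.
Row 5 now contains 1; hence r5c4 = 6.
Cage h has sum 13, which forces r6c4 = 1.
Row 6 now contains 2, leaving r6c5 = 5.
Column 4 now contains 6; hence r1c4 = 3.
Cage c has product 216, leaving r1c5 = 6.
The 4 cells of cage c must have product 216, so r2c5 = 2.
Column 6 already has 3, which forces r2c6 = 6.
Cage i's pair has sum 11; hence r3c3 = 6.
Column 4 now contains 6, which forces r3c4 = 5.
Column 3 now contains 6, so r4c3 = 1.
6 is placed in row 5, which forces r5c2 = 5.
5 is placed in row 6; hence r6c1 = 6.
Cage b has sum 11, which forces r1c2 = 2.
Column 3 now contains 1; hence r1c3 = 5.
5 is placed in column 2; hence r2c2 = 1.
The 4 cells of cage b must have sum 11; hence r2c3 = 3.
1 is placed in row 4, which forces r4c2 = 6.
Row 1 already has 5; hence r1c1 = 1.
1 is placed in row 2; hence r2c1 = 5.
The full grid is 1 2 5 3 6 4 / 5 1 3 4 2 6 / 2 4 6 5 1 3 / 4 6 1 2 3 5 / 3 5 2 6 4 1 / 6 3 4 1 5 2.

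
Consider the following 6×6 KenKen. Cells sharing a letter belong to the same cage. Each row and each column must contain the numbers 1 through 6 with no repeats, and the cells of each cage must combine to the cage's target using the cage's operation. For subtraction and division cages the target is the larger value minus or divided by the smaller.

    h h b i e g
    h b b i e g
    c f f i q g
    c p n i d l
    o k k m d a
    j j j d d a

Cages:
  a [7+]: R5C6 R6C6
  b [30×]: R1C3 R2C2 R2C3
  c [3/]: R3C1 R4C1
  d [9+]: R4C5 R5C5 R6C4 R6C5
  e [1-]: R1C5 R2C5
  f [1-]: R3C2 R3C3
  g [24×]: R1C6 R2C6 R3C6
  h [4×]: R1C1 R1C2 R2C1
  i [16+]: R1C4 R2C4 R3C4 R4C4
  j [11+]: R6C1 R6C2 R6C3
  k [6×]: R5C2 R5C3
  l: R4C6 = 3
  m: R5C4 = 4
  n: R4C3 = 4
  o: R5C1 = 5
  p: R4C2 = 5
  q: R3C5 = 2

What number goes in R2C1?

1

Cage q is given, leaving R3C5 = 2.
Cage p is given, which forces R4C2 = 5.
Cage n is given, so R4C3 = 4.
Cage l is a single given cell, which forces R4C6 = 3.
Cage o is given, so R5C1 = 5.
Cage m is a single given cell, leaving R5C4 = 4.
Row 4 now contains 3, which forces R4C5 = 1.
The 4 cells of cage d must have sum 9, which forces R5C5 = 3.
Cage d has sum 9; hence R6C4 = 1.
Cage d needs sum 9, so R6C5 = 4.
Cage c needs two cells with quotient 3, leaving R3C1 = 6.
6 is placed in row 3, leaving R3C2 = 4.
4 is placed in row 3, so R3C6 = 1.
Row 4 already has 1; hence R4C1 = 2.
2 is placed in row 4, which forces R4C4 = 6.
1 is placed in column 6; hence R5C6 = 2.
Column 1 now contains 2, leaving R6C1 = 3.
Cage h needs product 4; hence R1C1 = 4.
Cage h needs product 4, which forces R1C2 = 1.
Row 1 already has 4, leaving R1C6 = 6.
Column 1 now contains 2, leaving R2C1 = 1.
Column 6 now contains 6, leaving R2C6 = 4.
Column 2 already has 1; hence R5C2 = 6.
Row 5 already has 6, which forces R5C3 = 1.
Column 2 already has 6, leaving R6C2 = 2.
Row 6 now contains 2, which forces R6C3 = 6.
The two cells of cage a must have sum 7, so R6C6 = 5.
Row 1 now contains 6; hence R1C5 = 5.
Column 2 already has 2, which forces R2C2 = 3.
The two cells of cage e must have difference 1, which forces R2C5 = 6.
Row 1 already has 5; hence R1C3 = 2.
2 is placed in row 1, which forces R1C4 = 3.
Cage b has product 30, leaving R2C3 = 5.
5 is placed in row 2, so R2C4 = 2.
Column 3 already has 5, which forces R3C3 = 3.
Column 4 now contains 3, leaving R3C4 = 5.
Filled in: 4 1 2 3 5 6 / 1 3 5 2 6 4 / 6 4 3 5 2 1 / 2 5 4 6 1 3 / 5 6 1 4 3 2 / 3 2 6 1 4 5.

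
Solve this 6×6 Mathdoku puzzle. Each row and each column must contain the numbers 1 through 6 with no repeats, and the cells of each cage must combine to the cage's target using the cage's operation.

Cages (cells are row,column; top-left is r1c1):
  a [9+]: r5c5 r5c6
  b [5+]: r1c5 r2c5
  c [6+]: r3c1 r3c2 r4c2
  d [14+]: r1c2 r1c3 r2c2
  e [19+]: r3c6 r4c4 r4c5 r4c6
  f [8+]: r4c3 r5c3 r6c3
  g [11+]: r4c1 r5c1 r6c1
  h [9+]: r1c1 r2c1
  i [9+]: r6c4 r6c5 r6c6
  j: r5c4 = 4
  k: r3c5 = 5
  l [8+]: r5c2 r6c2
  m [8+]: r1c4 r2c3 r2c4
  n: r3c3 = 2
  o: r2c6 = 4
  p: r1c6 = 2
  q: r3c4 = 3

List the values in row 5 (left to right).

Cage p is a single given cell, leaving r1c6 = 2.
Cage o is given; hence r2c6 = 4.
N is a freebie; hence r3c3 = 2.
Cage q is given, leaving r3c4 = 3.
Cage k is a single given cell, which forces r3c5 = 5.
5 is placed in row 3, which forces r3c6 = 6.
J is a freebie, which forces r5c4 = 4.
3 is placed in row 3, leaving r3c1 = 1.
The 3 cells of cage c must have sum 6; hence r3c2 = 4.
Cage c needs sum 6, so r4c2 = 1.
Cage a's pair has sum 9, so r5c5 = 6.
The two cells of cage a must have sum 9, leaving r5c6 = 3.
The 4 cells of cage e must have sum 19; hence r4c4 = 6.
Cage e has sum 19, so r4c5 = 2.
Column 6 now contains 3, which forces r4c6 = 5.
Row 5 now contains 3, leaving r5c3 = 1.
Column 5 now contains 2, leaving r6c5 = 3.
5 is placed in column 6, leaving r6c6 = 1.
Cage m needs sum 8, leaving r1c4 = 1.
Column 5 now contains 3, leaving r1c5 = 4.
Column 3 already has 1, which forces r2c3 = 5.
Column 4 now contains 6, which forces r2c4 = 2.
Column 5 now contains 2, so r2c5 = 1.
Cage f has sum 8, so r4c3 = 3.
Cage l needs two cells with sum 8, which forces r5c2 = 2.
Row 6 now contains 3, which forces r6c2 = 6.
Row 6 now contains 3, which forces r6c3 = 4.
1 is placed in row 6, leaving r6c4 = 5.
The 3 cells of cage d must have sum 14, leaving r1c2 = 5.
Column 3 already has 3, so r1c3 = 6.
6 is placed in column 2, which forces r2c2 = 3.
Row 4 now contains 3, which forces r4c1 = 4.
2 is placed in row 5, leaving r5c1 = 5.
Row 6 already has 5, leaving r6c1 = 2.
Row 1 now contains 6; hence r1c1 = 3.
3 is placed in row 2, so r2c1 = 6.
Filled in: 3 5 6 1 4 2 / 6 3 5 2 1 4 / 1 4 2 3 5 6 / 4 1 3 6 2 5 / 5 2 1 4 6 3 / 2 6 4 5 3 1.

5 2 1 4 6 3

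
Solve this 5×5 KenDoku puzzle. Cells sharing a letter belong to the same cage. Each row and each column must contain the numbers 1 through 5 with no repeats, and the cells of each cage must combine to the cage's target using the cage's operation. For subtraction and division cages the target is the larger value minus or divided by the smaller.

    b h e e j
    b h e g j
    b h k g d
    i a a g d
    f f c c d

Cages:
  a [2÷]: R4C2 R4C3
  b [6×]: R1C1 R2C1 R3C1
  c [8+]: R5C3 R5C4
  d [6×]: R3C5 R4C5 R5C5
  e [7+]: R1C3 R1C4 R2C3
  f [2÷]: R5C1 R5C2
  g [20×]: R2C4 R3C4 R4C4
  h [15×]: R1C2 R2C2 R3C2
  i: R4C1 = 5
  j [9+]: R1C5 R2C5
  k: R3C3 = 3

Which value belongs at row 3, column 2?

5

Cage k is a single given cell, which forces R3C3 = 3.
Cage i is given, which forces R4C1 = 5.
Column 3 already has 3, which forces R5C3 = 5.
Row 5 now contains 5, which forces R5C4 = 3.
Cage d has product 6, which forces R4C5 = 3.
The only place for 4 in row 3 is R3C4.
Cage g needs product 20, so R2C4 = 5.
Row 2 now contains 5, which forces R2C5 = 4.
Column 4 already has 4, which forces R4C4 = 1.
The 3 cells of cage e must have sum 7; hence R1C3 = 4.
Column 4 now contains 1, so R1C4 = 2.
Column 5 now contains 4; hence R1C5 = 5.
The 3 cells of cage e must have sum 7, leaving R2C3 = 1.
Column 3 already has 4; hence R4C3 = 2.
Cage h needs product 15, so R1C2 = 1.
Row 2 already has 1, which forces R2C2 = 3.
The 3 cells of cage h must have product 15, which forces R3C2 = 5.
Row 4 already has 2, which forces R4C2 = 4.
4 is placed in column 2, so R5C2 = 2.
2 is placed in row 5; hence R5C5 = 1.
Row 1 now contains 1, which forces R1C1 = 3.
3 is placed in row 2; hence R2C1 = 2.
Cage b has product 6, so R3C1 = 1.
Column 5 already has 1, which forces R3C5 = 2.
Row 5 already has 1, leaving R5C1 = 4.
Completed grid: 3 1 4 2 5 / 2 3 1 5 4 / 1 5 3 4 2 / 5 4 2 1 3 / 4 2 5 3 1.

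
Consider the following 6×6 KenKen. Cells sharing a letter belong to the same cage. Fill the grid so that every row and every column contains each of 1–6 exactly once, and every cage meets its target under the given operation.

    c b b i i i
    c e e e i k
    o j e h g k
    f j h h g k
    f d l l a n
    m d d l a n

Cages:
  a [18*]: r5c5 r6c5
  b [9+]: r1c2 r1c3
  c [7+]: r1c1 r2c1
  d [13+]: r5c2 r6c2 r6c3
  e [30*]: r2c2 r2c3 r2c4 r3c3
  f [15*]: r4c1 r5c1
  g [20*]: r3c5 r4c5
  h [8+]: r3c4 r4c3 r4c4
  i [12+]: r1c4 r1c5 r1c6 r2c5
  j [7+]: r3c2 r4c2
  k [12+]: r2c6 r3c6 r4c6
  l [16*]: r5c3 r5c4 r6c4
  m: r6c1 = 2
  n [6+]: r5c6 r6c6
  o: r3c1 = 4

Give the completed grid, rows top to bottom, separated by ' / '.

O is a freebie, which forces r3c1 = 4.
Row 3 already has 4; hence r3c5 = 5.
Column 5 now contains 5, so r4c5 = 4.
M is a freebie, leaving r6c1 = 2.
Row 6 already has 2, so r6c4 = 4.
Cage l needs product 16; hence r5c3 = 4.
Column 4 now contains 4, so r5c4 = 1.
1 is placed in row 5, which forces r5c6 = 5.
Column 6 already has 5; hence r6c6 = 1.
Cage k has sum 12, leaving r2c6 = 4.
Cage f needs two cells with product 15, which forces r4c1 = 5.
Row 4 now contains 5, leaving r4c4 = 2.
2 is placed in row 4, so r4c6 = 6.
5 is placed in row 5, so r5c1 = 3.
Cage d needs sum 13, leaving r5c2 = 2.
3 is placed in row 5, leaving r5c5 = 6.
Column 5 already has 6, leaving r6c5 = 3.
The 4 cells of cage i must have sum 12; hence r1c4 = 6.
Cage i needs sum 12; hence r1c6 = 3.
Cage j's pair has sum 7, which forces r3c2 = 6.
2 is placed in column 4, leaving r3c4 = 3.
Column 6 already has 6, which forces r3c6 = 2.
6 is placed in row 4, so r4c2 = 1.
The 3 cells of cage h must have sum 8; hence r4c3 = 3.
Column 2 already has 6, which forces r6c2 = 5.
5 is placed in row 6; hence r6c3 = 6.
Row 1 already has 6, so r1c1 = 1.
Row 1 now contains 3, which forces r1c2 = 4.
Row 1 now contains 3; hence r1c3 = 5.
Row 1 already has 1, leaving r1c5 = 2.
Cage c needs two cells with sum 7, so r2c1 = 6.
Column 2 already has 5, so r2c2 = 3.
The 4 cells of cage e must have product 30, so r2c3 = 2.
Column 4 already has 3, so r2c4 = 5.
Column 5 already has 2, so r2c5 = 1.
Row 3 now contains 2, which forces r3c3 = 1.

1 4 5 6 2 3 / 6 3 2 5 1 4 / 4 6 1 3 5 2 / 5 1 3 2 4 6 / 3 2 4 1 6 5 / 2 5 6 4 3 1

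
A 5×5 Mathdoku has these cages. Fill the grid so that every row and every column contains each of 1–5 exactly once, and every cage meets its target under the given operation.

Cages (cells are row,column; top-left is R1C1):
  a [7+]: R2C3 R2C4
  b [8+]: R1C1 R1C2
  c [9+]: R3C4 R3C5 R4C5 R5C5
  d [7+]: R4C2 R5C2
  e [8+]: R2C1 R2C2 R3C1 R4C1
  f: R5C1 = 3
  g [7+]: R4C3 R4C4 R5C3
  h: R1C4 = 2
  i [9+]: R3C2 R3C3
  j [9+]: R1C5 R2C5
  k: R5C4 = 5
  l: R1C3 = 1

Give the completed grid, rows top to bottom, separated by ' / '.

5 3 1 2 4 / 2 1 3 4 5 / 1 4 5 3 2 / 4 5 2 1 3 / 3 2 4 5 1

L is a freebie, which forces R1C3 = 1.
Cage h is given; hence R1C4 = 2.
Cage f is given, which forces R5C1 = 3.
Cage k is a single given cell, which forces R5C4 = 5.
Column 1 now contains 3, so R1C1 = 5.
Cage b needs two cells with sum 8, which forces R1C2 = 3.
5 is placed in row 1, which forces R1C5 = 4.
The 4 cells of cage e must have sum 8; hence R2C2 = 1.
4 is placed in column 5, so R2C5 = 5.
3 is placed in column 2; hence R4C2 = 5.
Cage g has sum 7, so R4C4 = 1.
The 4 cells of cage e must have sum 8, leaving R3C1 = 1.
Column 2 now contains 5, leaving R3C2 = 4.
The two cells of cage i must have sum 9; hence R3C3 = 5.
Column 4 now contains 1, so R3C4 = 3.
1 is placed in row 3, so R3C5 = 2.
The 4 cells of cage c must have sum 9, which forces R4C5 = 3.
The two cells of cage d must have sum 7, so R5C2 = 2.
Row 5 already has 2; hence R5C3 = 4.
2 is placed in column 5, leaving R5C5 = 1.
Column 3 already has 4, leaving R2C3 = 3.
Column 4 now contains 3, which forces R2C4 = 4.
Column 3 already has 4; hence R4C3 = 2.
4 is placed in row 2, which forces R2C1 = 2.
Row 4 now contains 2, which forces R4C1 = 4.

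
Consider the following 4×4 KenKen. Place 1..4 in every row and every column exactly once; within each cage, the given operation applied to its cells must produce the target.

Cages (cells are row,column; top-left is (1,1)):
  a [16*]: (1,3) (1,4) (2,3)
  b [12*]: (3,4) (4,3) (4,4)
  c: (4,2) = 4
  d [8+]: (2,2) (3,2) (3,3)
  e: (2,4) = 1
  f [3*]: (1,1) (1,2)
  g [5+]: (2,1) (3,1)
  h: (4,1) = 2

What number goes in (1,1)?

E is a freebie, which forces (2,4) = 1.
Cage h is a single given cell, which forces (4,1) = 2.
Cage c is a single given cell, so (4,2) = 4.
4 is placed in row 4; hence (4,4) = 3.
Cage g needs two cells with sum 5, so (2,1) = 4.
Cage d needs sum 8, so (2,2) = 3.
4 is placed in row 2; hence (2,3) = 2.
Cage g's pair has sum 5, which forces (3,1) = 1.
Row 3 already has 1, so (3,2) = 2.
The 3 cells of cage b must have product 12, which forces (3,4) = 4.
Row 4 already has 3, so (4,3) = 1.
Column 1 now contains 1, leaving (1,1) = 3.
Column 2 already has 3, leaving (1,2) = 1.
Column 3 already has 1, leaving (1,3) = 4.
Column 4 now contains 4, which forces (1,4) = 2.
4 is placed in row 3, which forces (3,3) = 3.
Filled in: 3 1 4 2 / 4 3 2 1 / 1 2 3 4 / 2 4 1 3.

3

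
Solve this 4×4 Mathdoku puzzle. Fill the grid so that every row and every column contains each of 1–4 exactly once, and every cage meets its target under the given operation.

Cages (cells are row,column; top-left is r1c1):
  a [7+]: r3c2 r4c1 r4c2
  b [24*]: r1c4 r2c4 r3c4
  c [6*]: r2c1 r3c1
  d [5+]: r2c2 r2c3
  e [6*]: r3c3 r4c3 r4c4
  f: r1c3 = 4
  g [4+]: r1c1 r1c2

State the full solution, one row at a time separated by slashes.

F is a freebie; hence r1c3 = 4.
The only place for 2 in row 1 is r1c4.
The only place for 1 in row 2 is r2c3.
Cage d's pair has sum 5, so r2c2 = 4.
4 is placed in row 2, which forces r2c4 = 3.
Column 4 already has 3; hence r3c4 = 4.
The 3 cells of cage e must have product 6, so r4c4 = 1.
3 is placed in row 2; hence r2c1 = 2.
Cage c needs two cells with product 6, leaving r3c1 = 3.
Row 3 already has 3, which forces r3c3 = 2.
Column 1 already has 2, leaving r4c1 = 4.
Column 3 now contains 2, so r4c3 = 3.
Column 1 already has 3, which forces r1c1 = 1.
The two cells of cage g must have sum 4; hence r1c2 = 3.
Row 3 already has 2, so r3c2 = 1.
Row 4 already has 3, leaving r4c2 = 2.

1 3 4 2 / 2 4 1 3 / 3 1 2 4 / 4 2 3 1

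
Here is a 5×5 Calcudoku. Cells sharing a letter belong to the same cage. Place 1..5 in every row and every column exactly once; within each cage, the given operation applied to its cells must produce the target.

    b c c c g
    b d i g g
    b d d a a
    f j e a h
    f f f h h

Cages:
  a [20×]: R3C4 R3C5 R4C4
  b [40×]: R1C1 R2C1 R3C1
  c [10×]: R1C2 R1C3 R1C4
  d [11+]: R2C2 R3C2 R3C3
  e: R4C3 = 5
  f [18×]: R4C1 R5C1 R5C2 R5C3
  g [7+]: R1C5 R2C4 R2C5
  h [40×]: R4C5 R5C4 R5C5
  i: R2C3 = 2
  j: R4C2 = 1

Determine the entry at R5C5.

Cage i is given, so R2C3 = 2.
The 4 cells of cage f must have product 18, leaving R4C1 = 3.
J is a freebie, which forces R4C2 = 1.
E is a freebie; hence R4C3 = 5.
Column 3 already has 5, which forces R1C3 = 1.
1 is placed in column 3, so R5C3 = 3.
Column 3 already has 3, so R3C3 = 4.
The 4 cells of cage f must have product 18, leaving R5C1 = 1.
Row 5 already has 3; hence R5C2 = 2.
2 is placed in column 2, leaving R1C2 = 5.
Cage c has product 10; hence R1C4 = 2.
Row 1 already has 2, leaving R1C5 = 3.
Cage d has sum 11, leaving R2C2 = 4.
Row 2 now contains 4, leaving R2C5 = 1.
2 is placed in column 2, leaving R3C2 = 3.
Column 4 now contains 2, which forces R4C4 = 4.
Cage h needs product 40; hence R4C5 = 2.
4 is placed in column 4, so R5C4 = 5.
Row 5 already has 5, so R5C5 = 4.
Row 1 already has 2; hence R1C1 = 4.
Row 2 now contains 4, leaving R2C1 = 5.
Row 2 now contains 1, so R2C4 = 3.
Cage b has product 40, so R3C1 = 2.
Column 4 already has 5; hence R3C4 = 1.
Column 5 now contains 2, which forces R3C5 = 5.
Filled in: 4 5 1 2 3 / 5 4 2 3 1 / 2 3 4 1 5 / 3 1 5 4 2 / 1 2 3 5 4.

4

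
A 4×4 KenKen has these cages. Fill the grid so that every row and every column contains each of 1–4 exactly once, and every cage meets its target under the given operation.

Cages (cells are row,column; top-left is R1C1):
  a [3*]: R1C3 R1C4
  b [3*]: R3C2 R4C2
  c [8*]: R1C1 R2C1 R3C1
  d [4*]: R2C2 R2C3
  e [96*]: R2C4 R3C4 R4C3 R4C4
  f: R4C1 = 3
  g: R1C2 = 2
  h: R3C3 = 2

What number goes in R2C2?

G is a freebie, so R1C2 = 2.
H is a freebie, leaving R3C3 = 2.
Cage f is a single given cell, which forces R4C1 = 3.
3 is placed in row 4, so R4C2 = 1.
Cage e needs product 96; hence R4C3 = 4.
3 is placed in row 4; hence R4C4 = 2.
Cage c has product 8; hence R2C1 = 2.
Column 2 now contains 1, so R2C2 = 4.
4 is placed in column 3, leaving R2C3 = 1.
Row 2 now contains 4; hence R2C4 = 3.
Column 2 now contains 1; hence R3C2 = 3.
Column 4 already has 3, leaving R3C4 = 4.
Cage c needs product 8; hence R1C1 = 4.
1 is placed in column 3, which forces R1C3 = 3.
Column 4 already has 3, leaving R1C4 = 1.
Row 3 already has 4, leaving R3C1 = 1.
Completed grid: 4 2 3 1 / 2 4 1 3 / 1 3 2 4 / 3 1 4 2.

4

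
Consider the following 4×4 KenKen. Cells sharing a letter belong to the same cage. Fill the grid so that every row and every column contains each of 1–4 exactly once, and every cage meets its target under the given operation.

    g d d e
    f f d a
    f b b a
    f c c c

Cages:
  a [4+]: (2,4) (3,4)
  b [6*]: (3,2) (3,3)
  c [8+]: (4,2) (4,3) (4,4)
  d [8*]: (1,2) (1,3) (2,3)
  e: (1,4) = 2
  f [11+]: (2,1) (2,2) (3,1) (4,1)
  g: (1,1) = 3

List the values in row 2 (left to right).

Cage g is a single given cell, leaving (1,1) = 3.
Cage e is given, so (1,4) = 2.
Cage f has sum 11; hence (2,2) = 4.
Cage d needs product 8, so (2,3) = 2.
Column 3 already has 2, which forces (3,3) = 3.
Row 3 now contains 3, leaving (3,4) = 1.
Column 2 now contains 4, which forces (1,2) = 1.
The 3 cells of cage d must have product 8, so (1,3) = 4.
2 is placed in row 2, which forces (2,1) = 1.
Column 4 already has 1, leaving (2,4) = 3.
Row 3 now contains 3, which forces (3,2) = 2.
Column 2 already has 1; hence (4,2) = 3.
4 is placed in column 3, which forces (4,3) = 1.
3 is placed in column 4; hence (4,4) = 4.
Row 3 already has 2, leaving (3,1) = 4.
Row 4 now contains 4; hence (4,1) = 2.
Filled in: 3 1 4 2 / 1 4 2 3 / 4 2 3 1 / 2 3 1 4.

1 4 2 3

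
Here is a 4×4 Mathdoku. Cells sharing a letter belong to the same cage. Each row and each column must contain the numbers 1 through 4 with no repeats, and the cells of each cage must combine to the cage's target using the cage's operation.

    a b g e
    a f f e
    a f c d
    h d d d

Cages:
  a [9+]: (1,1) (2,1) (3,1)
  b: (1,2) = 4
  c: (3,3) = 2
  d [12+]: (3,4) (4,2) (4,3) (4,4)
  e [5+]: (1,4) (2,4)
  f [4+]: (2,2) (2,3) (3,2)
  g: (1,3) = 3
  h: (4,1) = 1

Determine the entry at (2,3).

B is a freebie, so (1,2) = 4.
G is a freebie; hence (1,3) = 3.
Cage f has sum 4; hence (2,2) = 2.
Cage f has sum 4, so (2,3) = 1.
The 3 cells of cage f must have sum 4; hence (3,2) = 1.
Cage c is given, so (3,3) = 2.
Cage h is given, so (4,1) = 1.
Column 2 already has 1; hence (4,2) = 3.
Column 3 already has 2, which forces (4,3) = 4.
4 is placed in row 4, so (4,4) = 2.
3 is placed in row 1, so (1,1) = 2.
Column 4 already has 2, so (1,4) = 1.
Cage e needs two cells with sum 5, which forces (2,4) = 4.
Cage d has sum 12; hence (3,4) = 3.
4 is placed in row 2, leaving (2,1) = 3.
3 is placed in row 3, leaving (3,1) = 4.
Completed grid: 2 4 3 1 / 3 2 1 4 / 4 1 2 3 / 1 3 4 2.

1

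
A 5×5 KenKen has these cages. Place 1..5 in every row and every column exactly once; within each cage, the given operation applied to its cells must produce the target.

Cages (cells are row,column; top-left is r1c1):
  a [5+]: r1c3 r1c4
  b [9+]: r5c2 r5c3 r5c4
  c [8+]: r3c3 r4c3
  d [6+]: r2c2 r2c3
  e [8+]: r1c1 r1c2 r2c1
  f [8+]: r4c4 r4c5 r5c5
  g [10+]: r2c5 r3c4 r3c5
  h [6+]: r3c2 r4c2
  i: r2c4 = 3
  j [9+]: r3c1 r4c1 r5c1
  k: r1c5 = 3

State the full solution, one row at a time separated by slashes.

5 2 4 1 3 / 1 4 2 3 5 / 2 5 3 4 1 / 3 1 5 2 4 / 4 3 1 5 2

K is a freebie, so r1c5 = 3.
Cage i is given, so r2c4 = 3.
Column 2 needs a 3, and only r5c2 is open for it.
The 3 cells of cage e must have sum 8, so r2c1 = 1.
The only place for 5 in row 2 is r2c5.
The only place for 5 in column 1 is r1c1.
Row 1 now contains 5, leaving r1c2 = 2.
Column 2 now contains 2, which forces r2c2 = 4.
Row 2 already has 4, which forces r2c3 = 2.
In row 3, 2 can only go at r3c1, so r3c1 = 2.
The 3 cells of cage j must have sum 9, leaving r4c1 = 3.
3 is placed in row 4, so r4c3 = 5.
Row 4 already has 5, which forces r4c4 = 2.
2 is placed in column 1, which forces r5c1 = 4.
Row 5 now contains 4, so r5c3 = 1.
Row 5 now contains 1, so r5c4 = 5.
Row 5 now contains 1, which forces r5c5 = 2.
Column 3 already has 1, so r1c3 = 4.
The two cells of cage a must have sum 5, so r1c4 = 1.
Cage h's pair has sum 6, so r3c2 = 5.
5 is placed in column 3, so r3c3 = 3.
1 is placed in column 4, which forces r3c4 = 4.
Row 3 now contains 4, so r3c5 = 1.
Row 4 already has 5, leaving r4c2 = 1.
The 3 cells of cage f must have sum 8, leaving r4c5 = 4.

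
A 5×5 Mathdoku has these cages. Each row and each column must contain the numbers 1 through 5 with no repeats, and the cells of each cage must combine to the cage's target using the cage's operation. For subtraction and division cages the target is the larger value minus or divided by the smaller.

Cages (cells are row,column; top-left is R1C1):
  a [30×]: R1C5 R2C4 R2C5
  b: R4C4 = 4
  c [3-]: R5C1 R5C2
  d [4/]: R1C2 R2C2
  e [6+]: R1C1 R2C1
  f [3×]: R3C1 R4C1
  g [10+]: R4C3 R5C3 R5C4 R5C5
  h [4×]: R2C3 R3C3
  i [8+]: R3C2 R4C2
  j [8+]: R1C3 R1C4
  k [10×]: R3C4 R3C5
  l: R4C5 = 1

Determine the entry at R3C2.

3

Cage b is given, so R4C4 = 4.
L is a freebie, which forces R4C5 = 1.
Cage f's pair has product 3, which forces R3C1 = 1.
Row 3 now contains 1; hence R3C3 = 4.
1 is placed in row 4, so R4C1 = 3.
Row 4 now contains 3, leaving R4C2 = 5.
Row 4 now contains 3; hence R4C3 = 2.
Column 3 now contains 4, which forces R2C3 = 1.
Column 2 already has 5, leaving R3C2 = 3.
Cage d's pair has quotient 4; hence R1C2 = 1.
Row 2 now contains 1, leaving R2C2 = 4.
Column 2 already has 1; hence R5C2 = 2.
Cage g needs sum 10, so R5C4 = 1.
2 is placed in row 5, so R5C5 = 4.
The two cells of cage e must have sum 6; hence R1C1 = 4.
Row 2 already has 4, so R2C1 = 2.
4 is placed in row 5, so R5C1 = 5.
Cage g needs sum 10; hence R5C3 = 3.
Column 3 already has 3, which forces R1C3 = 5.
Cage j needs two cells with sum 8, which forces R1C4 = 3.
The 3 cells of cage a must have product 30, leaving R1C5 = 2.
3 is placed in column 4; hence R2C4 = 5.
Row 2 already has 5, which forces R2C5 = 3.
Column 4 now contains 5; hence R3C4 = 2.
2 is placed in column 5, which forces R3C5 = 5.
The full grid is 4 1 5 3 2 / 2 4 1 5 3 / 1 3 4 2 5 / 3 5 2 4 1 / 5 2 3 1 4.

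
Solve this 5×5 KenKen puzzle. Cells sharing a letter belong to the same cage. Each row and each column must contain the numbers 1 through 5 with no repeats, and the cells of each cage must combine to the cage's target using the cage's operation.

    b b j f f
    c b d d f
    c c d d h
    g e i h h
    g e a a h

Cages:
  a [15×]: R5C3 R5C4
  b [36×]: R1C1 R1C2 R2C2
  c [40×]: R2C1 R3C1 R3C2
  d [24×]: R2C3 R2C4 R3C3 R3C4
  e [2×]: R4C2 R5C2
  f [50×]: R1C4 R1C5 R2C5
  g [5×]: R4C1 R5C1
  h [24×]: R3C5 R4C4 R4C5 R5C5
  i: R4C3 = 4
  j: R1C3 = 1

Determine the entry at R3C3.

Cage b needs product 36, so R1C1 = 3.
The 3 cells of cage b must have product 36; hence R1C2 = 4.
J is a freebie, so R1C3 = 1.
The 3 cells of cage f must have product 50, which forces R1C4 = 5.
Cage f needs product 50, so R1C5 = 2.
The 3 cells of cage b must have product 36, which forces R2C2 = 3.
Cage f has product 50, leaving R2C5 = 5.
Cage i is a single given cell; hence R4C3 = 4.
5 is placed in column 4; hence R5C4 = 3.
4 is placed in column 3, so R2C3 = 2.
Cage d needs product 24, so R3C3 = 3.
Cage h needs product 24, so R4C4 = 2.
Row 5 now contains 3, so R5C3 = 5.
2 is placed in row 2, leaving R2C1 = 4.
4 is placed in row 2, so R2C4 = 1.
1 is placed in column 4; hence R3C4 = 4.
Row 3 already has 4; hence R3C5 = 1.
The two cells of cage g must have product 5, leaving R4C1 = 5.
Row 4 now contains 2, leaving R4C2 = 1.
Cage h needs product 24, which forces R4C5 = 3.
Row 5 now contains 5, which forces R5C1 = 1.
Cage e needs two cells with product 2, which forces R5C2 = 2.
Column 5 already has 1, so R5C5 = 4.
5 is placed in column 1, so R3C1 = 2.
2 is placed in column 2, so R3C2 = 5.
Filled in: 3 4 1 5 2 / 4 3 2 1 5 / 2 5 3 4 1 / 5 1 4 2 3 / 1 2 5 3 4.

3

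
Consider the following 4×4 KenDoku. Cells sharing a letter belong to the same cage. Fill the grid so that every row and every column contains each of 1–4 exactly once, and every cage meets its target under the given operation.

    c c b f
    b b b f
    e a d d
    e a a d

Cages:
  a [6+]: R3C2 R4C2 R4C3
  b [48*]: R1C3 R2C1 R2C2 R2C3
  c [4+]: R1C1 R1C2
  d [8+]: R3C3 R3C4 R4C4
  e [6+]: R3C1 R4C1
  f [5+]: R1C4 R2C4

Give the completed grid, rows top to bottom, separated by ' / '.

1 3 2 4 / 3 2 4 1 / 4 1 3 2 / 2 4 1 3

In row 2, 2 can only go at R2C2, so R2C2 = 2.
Cage b has product 48; hence R1C3 = 2.
2 is placed in row 1, leaving R1C4 = 4.
Cage b has product 48, leaving R2C1 = 3.
Cage b needs product 48; hence R2C3 = 4.
3 is placed in row 2; hence R2C4 = 1.
Column 3 already has 2; hence R4C3 = 1.
Column 1 already has 3, leaving R1C1 = 1.
Cage c needs two cells with sum 4, leaving R1C2 = 3.
Cage a has sum 6, leaving R3C2 = 1.
1 is placed in column 3, leaving R3C3 = 3.
The 3 cells of cage d must have sum 8, so R3C4 = 2.
Cage a has sum 6, so R4C2 = 4.
Cage d needs sum 8, which forces R4C4 = 3.
Row 3 already has 2, which forces R3C1 = 4.
4 is placed in row 4; hence R4C1 = 2.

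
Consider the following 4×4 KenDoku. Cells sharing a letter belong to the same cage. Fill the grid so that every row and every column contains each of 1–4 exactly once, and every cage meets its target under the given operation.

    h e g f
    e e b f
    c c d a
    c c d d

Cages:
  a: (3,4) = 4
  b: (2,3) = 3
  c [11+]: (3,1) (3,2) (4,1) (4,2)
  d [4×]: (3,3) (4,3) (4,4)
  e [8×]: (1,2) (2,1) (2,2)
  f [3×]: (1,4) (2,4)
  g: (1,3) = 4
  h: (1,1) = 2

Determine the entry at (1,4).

Cage h is a single given cell; hence (1,1) = 2.
G is a freebie, which forces (1,3) = 4.
Cage b is a single given cell, so (2,3) = 3.
3 is placed in row 2, which forces (2,4) = 1.
Cage a is given; hence (3,4) = 4.
Column 3 now contains 4, so (4,3) = 1.
1 is placed in column 4, so (4,4) = 2.
4 is placed in row 1; hence (1,2) = 1.
1 is placed in column 4, so (1,4) = 3.
1 is placed in row 2, so (2,1) = 4.
Cage e has product 8; hence (2,2) = 2.
Column 2 already has 1, so (3,2) = 3.
1 is placed in column 3, leaving (3,3) = 2.
Column 1 already has 4; hence (4,1) = 3.
Column 2 already has 3, so (4,2) = 4.
Row 3 now contains 3, which forces (3,1) = 1.
Completed grid: 2 1 4 3 / 4 2 3 1 / 1 3 2 4 / 3 4 1 2.

3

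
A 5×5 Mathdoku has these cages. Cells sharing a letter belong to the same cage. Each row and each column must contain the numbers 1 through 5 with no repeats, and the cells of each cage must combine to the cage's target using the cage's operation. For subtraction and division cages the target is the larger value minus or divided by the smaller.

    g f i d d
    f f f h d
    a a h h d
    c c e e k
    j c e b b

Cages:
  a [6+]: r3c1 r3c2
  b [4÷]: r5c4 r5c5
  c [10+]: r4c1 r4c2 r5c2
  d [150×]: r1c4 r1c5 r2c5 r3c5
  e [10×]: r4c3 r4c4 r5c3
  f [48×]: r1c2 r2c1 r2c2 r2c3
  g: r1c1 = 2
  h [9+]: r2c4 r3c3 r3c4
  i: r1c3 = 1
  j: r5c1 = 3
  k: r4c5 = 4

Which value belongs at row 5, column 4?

4

Cage g is a single given cell; hence r1c1 = 2.
Row 1 already has 2; hence r1c2 = 4.
Cage i is a single given cell; hence r1c3 = 1.
The 4 cells of cage d must have product 150; hence r1c4 = 5.
Row 1 already has 2; hence r1c5 = 3.
K is a freebie; hence r4c5 = 4.
Cage j is a single given cell, leaving r5c1 = 3.
4 is placed in column 5, leaving r5c5 = 1.
The 3 cells of cage c must have sum 10, which forces r4c1 = 5.
The 3 cells of cage c must have sum 10, which forces r4c2 = 3.
Row 4 now contains 5, leaving r4c3 = 2.
Cage e needs product 10; hence r4c4 = 1.
Cage c needs sum 10, leaving r5c2 = 2.
Column 3 now contains 2, so r5c3 = 5.
Row 5 now contains 1; hence r5c4 = 4.
The 4 cells of cage f must have product 48; hence r2c1 = 4.
Column 2 already has 3, leaving r2c2 = 1.
Cage f needs product 48, leaving r2c3 = 3.
Row 2 already has 3; hence r2c4 = 2.
Row 2 now contains 2, leaving r2c5 = 5.
Cage a's pair has sum 6, so r3c1 = 1.
Cage a's pair has sum 6, which forces r3c2 = 5.
The 3 cells of cage h must have sum 9, so r3c3 = 4.
Column 4 already has 2; hence r3c4 = 3.
5 is placed in column 5; hence r3c5 = 2.
Filled in: 2 4 1 5 3 / 4 1 3 2 5 / 1 5 4 3 2 / 5 3 2 1 4 / 3 2 5 4 1.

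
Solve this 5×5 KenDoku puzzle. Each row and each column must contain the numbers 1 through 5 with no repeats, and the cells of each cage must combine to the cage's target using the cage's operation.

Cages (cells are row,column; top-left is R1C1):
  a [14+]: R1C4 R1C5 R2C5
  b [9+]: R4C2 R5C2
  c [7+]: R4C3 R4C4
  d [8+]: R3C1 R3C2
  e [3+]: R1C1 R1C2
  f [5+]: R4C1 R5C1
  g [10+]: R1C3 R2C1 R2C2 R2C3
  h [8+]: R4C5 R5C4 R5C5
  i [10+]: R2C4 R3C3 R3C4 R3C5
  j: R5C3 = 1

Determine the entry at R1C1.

The 3 cells of cage a must have sum 14; hence R1C4 = 5.
Cage a has sum 14, which forces R1C5 = 4.
Cage a needs sum 14, leaving R2C5 = 5.
Cage j is a single given cell, which forces R5C3 = 1.
Row 1 needs a 3, and only R1C3 is open for it.
In row 2, 3 can only go at R2C4, so R2C4 = 3.
Cage c's pair has sum 7, leaving R4C3 = 5.
Column 4 already has 3, which forces R4C4 = 2.
The 3 cells of cage h must have sum 8, so R4C5 = 1.
Column 4 already has 3, which forces R5C4 = 4.
Cage h needs sum 8; hence R5C5 = 3.
Cage i has sum 10, so R3C3 = 4.
Column 4 now contains 4; hence R3C4 = 1.
1 is placed in column 5; hence R3C5 = 2.
1 is placed in row 4, which forces R4C1 = 3.
Row 4 already has 5, so R4C2 = 4.
Row 5 already has 3, which forces R5C1 = 2.
Row 5 now contains 4, so R5C2 = 5.
2 is placed in column 1, leaving R1C1 = 1.
Cage e needs two cells with sum 3, leaving R1C2 = 2.
Cage g has sum 10, which forces R2C1 = 4.
Cage g has sum 10, which forces R2C2 = 1.
Column 3 already has 4; hence R2C3 = 2.
Column 1 already has 3, leaving R3C1 = 5.
5 is placed in column 2, which forces R3C2 = 3.
The full grid is 1 2 3 5 4 / 4 1 2 3 5 / 5 3 4 1 2 / 3 4 5 2 1 / 2 5 1 4 3.

1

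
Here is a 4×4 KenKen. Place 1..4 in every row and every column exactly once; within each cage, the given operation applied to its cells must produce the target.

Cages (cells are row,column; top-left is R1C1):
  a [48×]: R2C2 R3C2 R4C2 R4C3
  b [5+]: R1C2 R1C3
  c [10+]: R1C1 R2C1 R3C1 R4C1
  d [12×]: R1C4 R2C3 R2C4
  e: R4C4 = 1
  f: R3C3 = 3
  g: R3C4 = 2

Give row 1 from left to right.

2 1 4 3

Cage f is a single given cell; hence R3C3 = 3.
Cage g is a single given cell, leaving R3C4 = 2.
Cage e is a single given cell, so R4C4 = 1.
Cage d has product 12, so R2C3 = 1.
The 4 cells of cage a must have product 48; hence R4C2 = 3.
The two cells of cage b must have sum 5, which forces R1C2 = 1.
Cage b's pair has sum 5, which forces R1C3 = 4.
Row 1 already has 4, which forces R1C4 = 3.
Column 4 already has 3, leaving R2C4 = 4.
1 is placed in column 2; hence R3C2 = 4.
4 is placed in column 3, which forces R4C3 = 2.
Row 1 already has 3, leaving R1C1 = 2.
Cage c needs sum 10; hence R2C1 = 3.
Row 2 already has 4, leaving R2C2 = 2.
4 is placed in row 3; hence R3C1 = 1.
Row 4 already has 2; hence R4C1 = 4.
Filled in: 2 1 4 3 / 3 2 1 4 / 1 4 3 2 / 4 3 2 1.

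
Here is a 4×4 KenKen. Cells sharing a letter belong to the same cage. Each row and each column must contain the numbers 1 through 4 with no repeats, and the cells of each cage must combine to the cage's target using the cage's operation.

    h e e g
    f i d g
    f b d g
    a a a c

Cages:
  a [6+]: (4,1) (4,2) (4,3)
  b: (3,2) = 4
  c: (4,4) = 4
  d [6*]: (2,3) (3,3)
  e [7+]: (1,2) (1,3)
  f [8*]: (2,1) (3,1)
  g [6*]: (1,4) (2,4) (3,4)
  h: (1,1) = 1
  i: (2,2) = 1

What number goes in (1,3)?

4

Cage h is a single given cell, leaving (1,1) = 1.
Cage i is a single given cell, leaving (2,2) = 1.
Cage b is a single given cell, which forces (3,2) = 4.
C is a freebie, leaving (4,4) = 4.
4 is placed in column 2, so (1,2) = 3.
Cage e's pair has sum 7; hence (1,3) = 4.
Row 1 now contains 3, which forces (1,4) = 2.
Cage f needs two cells with product 8, leaving (2,1) = 4.
2 is placed in column 4, so (2,4) = 3.
Row 3 already has 4, which forces (3,1) = 2.
Row 3 now contains 2; hence (3,3) = 3.
Cage g needs product 6; hence (3,4) = 1.
Column 1 now contains 2, leaving (4,1) = 3.
3 is placed in column 2, leaving (4,2) = 2.
Cage a has sum 6, leaving (4,3) = 1.
Row 2 already has 3, which forces (2,3) = 2.
Completed grid: 1 3 4 2 / 4 1 2 3 / 2 4 3 1 / 3 2 1 4.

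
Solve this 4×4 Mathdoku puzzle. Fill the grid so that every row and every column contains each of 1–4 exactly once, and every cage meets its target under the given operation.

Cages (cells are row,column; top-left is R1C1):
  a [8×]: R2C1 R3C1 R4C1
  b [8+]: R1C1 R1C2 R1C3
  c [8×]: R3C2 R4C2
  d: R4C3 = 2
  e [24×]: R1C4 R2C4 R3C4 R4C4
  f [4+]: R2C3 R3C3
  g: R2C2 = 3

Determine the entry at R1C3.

Cage g is given, leaving R2C2 = 3.
Row 2 already has 3; hence R2C3 = 1.
1 is placed in column 3; hence R3C3 = 3.
Cage d is given, which forces R4C3 = 2.
Cage b needs sum 8, leaving R1C1 = 3.
Cage b has sum 8, so R1C2 = 1.
3 is placed in column 3, so R1C3 = 4.
Row 1 already has 4, leaving R1C4 = 2.
2 is placed in column 4, leaving R2C4 = 4.
The two cells of cage c must have product 8, leaving R3C2 = 2.
Column 4 now contains 4, which forces R3C4 = 1.
Row 4 already has 2, which forces R4C2 = 4.
1 is placed in column 4, leaving R4C4 = 3.
Row 2 now contains 4, which forces R2C1 = 2.
Row 3 already has 1, so R3C1 = 4.
4 is placed in row 4, leaving R4C1 = 1.
Filled in: 3 1 4 2 / 2 3 1 4 / 4 2 3 1 / 1 4 2 3.

4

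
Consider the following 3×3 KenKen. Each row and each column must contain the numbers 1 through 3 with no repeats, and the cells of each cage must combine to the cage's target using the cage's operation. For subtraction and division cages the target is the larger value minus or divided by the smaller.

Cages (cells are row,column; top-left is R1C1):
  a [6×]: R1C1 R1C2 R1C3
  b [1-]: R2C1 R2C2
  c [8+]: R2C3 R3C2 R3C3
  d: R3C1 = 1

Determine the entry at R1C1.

Cage c has sum 8, which forces R2C3 = 3.
D is a freebie, leaving R3C1 = 1.
Cage c needs sum 8; hence R3C2 = 3.
The 3 cells of cage c must have sum 8; hence R3C3 = 2.
Cage a has product 6; hence R1C1 = 3.
The 3 cells of cage a must have product 6, leaving R1C2 = 2.
2 is placed in column 3, so R1C3 = 1.
Column 1 now contains 1, so R2C1 = 2.
Cage b needs two cells with difference 1; hence R2C2 = 1.
Completed grid: 3 2 1 / 2 1 3 / 1 3 2.

3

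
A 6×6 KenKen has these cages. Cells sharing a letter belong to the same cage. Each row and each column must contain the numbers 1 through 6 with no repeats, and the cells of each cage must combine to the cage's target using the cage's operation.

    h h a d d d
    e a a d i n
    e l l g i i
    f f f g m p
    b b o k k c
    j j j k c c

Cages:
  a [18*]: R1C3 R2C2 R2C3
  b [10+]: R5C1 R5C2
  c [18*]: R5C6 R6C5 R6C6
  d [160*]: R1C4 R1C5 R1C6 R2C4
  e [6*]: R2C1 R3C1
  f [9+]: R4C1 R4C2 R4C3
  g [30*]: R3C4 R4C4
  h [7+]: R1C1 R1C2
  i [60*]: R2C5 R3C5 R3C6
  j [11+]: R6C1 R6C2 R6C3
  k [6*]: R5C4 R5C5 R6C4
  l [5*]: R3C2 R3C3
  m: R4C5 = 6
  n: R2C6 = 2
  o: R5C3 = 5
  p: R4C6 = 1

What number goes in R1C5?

4

The 4 cells of cage d must have product 160, leaving R2C4 = 4.
Cage n is a single given cell, which forces R2C6 = 2.
Cage m is a single given cell, which forces R4C5 = 6.
Cage p is a single given cell, so R4C6 = 1.
Cage o is given, which forces R5C3 = 5.
The two cells of cage l must have product 5; hence R3C2 = 5.
Column 3 now contains 5, leaving R3C3 = 1.
Cage g's pair has product 30, which forces R3C4 = 6.
Row 4 now contains 6, so R4C4 = 5.
Cage c has product 18, so R6C5 = 1.
5 is placed in column 4, so R1C4 = 2.
Cage e needs two cells with product 6, leaving R2C1 = 3.
The 3 cells of cage a must have product 18; hence R2C2 = 1.
3 is placed in row 2, leaving R2C3 = 6.
Cage i has product 60, leaving R2C5 = 5.
Row 3 already has 6, leaving R3C1 = 2.
Column 1 now contains 2, so R4C1 = 4.
4 is placed in column 1; hence R5C1 = 6.
Row 5 now contains 6, so R5C2 = 4.
Cage k needs product 6, which forces R5C4 = 1.
Row 5 now contains 6; hence R5C6 = 3.
Column 1 already has 6, leaving R6C1 = 5.
Column 4 already has 2, leaving R6C4 = 3.
Column 6 already has 3, leaving R6C6 = 6.
5 is placed in column 1, which forces R1C1 = 1.
Cage h needs two cells with sum 7, leaving R1C2 = 6.
Column 3 already has 6, which forces R1C3 = 3.
5 is placed in column 5, which forces R1C5 = 4.
Cage d needs product 160, leaving R1C6 = 5.
Cage i needs product 60, which forces R3C5 = 3.
Column 6 already has 3, leaving R3C6 = 4.
Column 3 already has 3, which forces R4C3 = 2.
Row 5 now contains 3; hence R5C5 = 2.
6 is placed in row 6, leaving R6C2 = 2.
Cage j needs sum 11, so R6C3 = 4.
2 is placed in row 4, which forces R4C2 = 3.
Completed grid: 1 6 3 2 4 5 / 3 1 6 4 5 2 / 2 5 1 6 3 4 / 4 3 2 5 6 1 / 6 4 5 1 2 3 / 5 2 4 3 1 6.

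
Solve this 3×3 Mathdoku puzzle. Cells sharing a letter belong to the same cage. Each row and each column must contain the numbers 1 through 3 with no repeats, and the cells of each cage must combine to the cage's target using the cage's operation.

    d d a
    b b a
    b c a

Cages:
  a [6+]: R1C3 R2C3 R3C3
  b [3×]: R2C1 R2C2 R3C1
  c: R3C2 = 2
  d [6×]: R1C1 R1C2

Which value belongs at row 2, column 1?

Cage b has product 3, which forces R2C1 = 3.
The 3 cells of cage b must have product 3, which forces R2C2 = 1.
1 is placed in row 2, so R2C3 = 2.
Cage b has product 3; hence R3C1 = 1.
Cage c is given; hence R3C2 = 2.
Row 3 now contains 1, leaving R3C3 = 3.
Column 1 now contains 3, so R1C1 = 2.
Column 2 already has 2, leaving R1C2 = 3.
Column 3 now contains 3, which forces R1C3 = 1.
Completed grid: 2 3 1 / 3 1 2 / 1 2 3.

3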